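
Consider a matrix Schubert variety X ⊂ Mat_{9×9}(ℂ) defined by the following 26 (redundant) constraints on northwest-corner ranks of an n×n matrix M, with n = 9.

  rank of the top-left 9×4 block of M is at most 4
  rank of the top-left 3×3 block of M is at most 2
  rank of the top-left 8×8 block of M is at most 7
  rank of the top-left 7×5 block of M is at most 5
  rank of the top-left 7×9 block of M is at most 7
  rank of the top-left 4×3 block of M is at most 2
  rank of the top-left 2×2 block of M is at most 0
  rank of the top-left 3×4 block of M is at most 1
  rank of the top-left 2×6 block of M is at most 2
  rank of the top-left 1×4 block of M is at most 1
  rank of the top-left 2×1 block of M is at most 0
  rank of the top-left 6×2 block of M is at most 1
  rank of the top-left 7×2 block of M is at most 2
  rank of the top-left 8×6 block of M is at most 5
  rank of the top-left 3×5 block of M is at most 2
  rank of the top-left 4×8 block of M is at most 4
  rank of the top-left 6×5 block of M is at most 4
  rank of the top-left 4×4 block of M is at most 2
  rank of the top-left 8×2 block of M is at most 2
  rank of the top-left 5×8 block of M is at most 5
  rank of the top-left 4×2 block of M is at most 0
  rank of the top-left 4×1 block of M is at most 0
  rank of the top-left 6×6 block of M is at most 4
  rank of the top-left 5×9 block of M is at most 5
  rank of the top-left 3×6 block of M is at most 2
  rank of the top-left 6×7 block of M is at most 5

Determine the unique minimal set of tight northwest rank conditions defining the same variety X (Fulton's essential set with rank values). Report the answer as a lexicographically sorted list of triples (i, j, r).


Rank table r_w(9×9) implied by the 26 constraints:

  R[1]: 0, 0, 1, 1, 1, 1, 1, 1, 1
  R[2]: 0, 0, 1, 1, 2, 2, 2, 2, 2
  R[3]: 0, 0, 1, 1, 2, 2, 3, 3, 3
  R[4]: 0, 0, 1, 2, 3, 3, 4, 4, 4
  R[5]: 1, 1, 2, 3, 4, 4, 5, 5, 5
  R[6]: 1, 1, 2, 3, 4, 4, 5, 6, 6
  R[7]: 1, 2, 3, 4, 5, 5, 6, 7, 7
  R[8]: 1, 2, 3, 4, 5, 5, 6, 7, 8
  R[9]: 1, 2, 3, 4, 5, 6, 7, 8, 9

reading off 1-entries of Δ²R: w = (3, 5, 7, 4, 1, 8, 2, 9, 6).

D(w) has 14 cells with 6 SE-corners; essential set:

[(3, 4, 1), (3, 6, 2), (4, 2, 0), (6, 2, 1), (6, 6, 4), (8, 6, 5)]


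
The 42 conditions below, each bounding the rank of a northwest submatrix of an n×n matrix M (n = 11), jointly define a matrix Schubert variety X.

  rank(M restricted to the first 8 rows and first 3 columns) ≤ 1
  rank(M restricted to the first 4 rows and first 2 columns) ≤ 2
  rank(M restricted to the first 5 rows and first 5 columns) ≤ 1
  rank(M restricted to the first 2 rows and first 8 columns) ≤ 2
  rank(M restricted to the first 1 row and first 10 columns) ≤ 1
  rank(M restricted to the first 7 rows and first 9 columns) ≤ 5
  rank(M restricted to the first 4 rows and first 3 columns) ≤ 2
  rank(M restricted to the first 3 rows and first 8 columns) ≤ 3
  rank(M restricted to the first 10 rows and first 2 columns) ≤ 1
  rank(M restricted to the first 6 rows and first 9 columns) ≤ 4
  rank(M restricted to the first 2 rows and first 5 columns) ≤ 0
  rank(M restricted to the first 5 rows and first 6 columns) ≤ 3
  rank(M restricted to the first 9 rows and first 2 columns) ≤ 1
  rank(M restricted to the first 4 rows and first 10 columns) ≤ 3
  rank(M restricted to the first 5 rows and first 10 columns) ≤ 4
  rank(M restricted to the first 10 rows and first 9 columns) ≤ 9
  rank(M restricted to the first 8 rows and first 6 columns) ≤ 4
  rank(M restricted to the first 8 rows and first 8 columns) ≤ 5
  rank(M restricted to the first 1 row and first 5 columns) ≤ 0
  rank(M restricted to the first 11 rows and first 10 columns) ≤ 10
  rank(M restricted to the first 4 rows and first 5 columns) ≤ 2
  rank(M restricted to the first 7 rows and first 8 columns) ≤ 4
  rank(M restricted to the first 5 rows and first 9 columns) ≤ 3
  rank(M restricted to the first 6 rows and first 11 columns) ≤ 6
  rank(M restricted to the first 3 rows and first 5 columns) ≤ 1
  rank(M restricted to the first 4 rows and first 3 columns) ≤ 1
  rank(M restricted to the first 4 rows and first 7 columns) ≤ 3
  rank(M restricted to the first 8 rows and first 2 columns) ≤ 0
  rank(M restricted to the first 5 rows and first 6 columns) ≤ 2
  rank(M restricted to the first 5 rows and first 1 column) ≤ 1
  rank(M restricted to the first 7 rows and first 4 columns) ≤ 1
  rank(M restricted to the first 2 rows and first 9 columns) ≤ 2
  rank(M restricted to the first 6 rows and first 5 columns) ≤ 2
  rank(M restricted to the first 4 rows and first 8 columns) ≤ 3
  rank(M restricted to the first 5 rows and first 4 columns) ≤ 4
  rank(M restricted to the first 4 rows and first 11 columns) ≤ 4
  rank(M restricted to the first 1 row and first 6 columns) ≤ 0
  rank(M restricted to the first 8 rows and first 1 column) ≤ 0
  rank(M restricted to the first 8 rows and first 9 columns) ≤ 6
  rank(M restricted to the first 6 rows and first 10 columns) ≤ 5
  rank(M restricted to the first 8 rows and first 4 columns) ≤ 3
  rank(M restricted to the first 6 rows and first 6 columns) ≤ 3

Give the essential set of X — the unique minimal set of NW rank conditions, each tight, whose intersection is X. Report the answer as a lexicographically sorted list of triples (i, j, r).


Reconstructing r_w from the 42 given conditions:

  row 1: 0, 0, 0, 0, 0, 0, 1, 1, 1, 1, 1
  row 2: 0, 0, 0, 0, 0, 1, 2, 2, 2, 2, 2
  row 3: 0, 0, 1, 1, 1, 2, 3, 3, 3, 3, 3
  row 4: 0, 0, 1, 1, 1, 2, 3, 3, 3, 3, 4
  row 5: 0, 0, 1, 1, 1, 2, 3, 3, 3, 4, 5
  row 6: 0, 0, 1, 1, 2, 3, 4, 4, 4, 5, 6
  row 7: 0, 0, 1, 1, 2, 3, 4, 4, 5, 6, 7
  row 8: 0, 0, 1, 2, 3, 4, 5, 5, 6, 7, 8
  row 9: 1, 1, 2, 3, 4, 5, 6, 6, 7, 8, 9
  row 10: 1, 1, 2, 3, 4, 5, 6, 7, 8, 9, 10
  row 11: 1, 2, 3, 4, 5, 6, 7, 8, 9, 10, 11

giving w = (7, 6, 3, 11, 10, 5, 9, 4, 1, 8, 2) via Δ²R.

ℓ(w)=36; the 9 essential cells (i,j,r):

[(1, 6, 0), (2, 5, 0), (4, 10, 3), (5, 5, 1), (5, 9, 3), (7, 4, 1), (7, 8, 4), (8, 2, 0), (10, 2, 1)]


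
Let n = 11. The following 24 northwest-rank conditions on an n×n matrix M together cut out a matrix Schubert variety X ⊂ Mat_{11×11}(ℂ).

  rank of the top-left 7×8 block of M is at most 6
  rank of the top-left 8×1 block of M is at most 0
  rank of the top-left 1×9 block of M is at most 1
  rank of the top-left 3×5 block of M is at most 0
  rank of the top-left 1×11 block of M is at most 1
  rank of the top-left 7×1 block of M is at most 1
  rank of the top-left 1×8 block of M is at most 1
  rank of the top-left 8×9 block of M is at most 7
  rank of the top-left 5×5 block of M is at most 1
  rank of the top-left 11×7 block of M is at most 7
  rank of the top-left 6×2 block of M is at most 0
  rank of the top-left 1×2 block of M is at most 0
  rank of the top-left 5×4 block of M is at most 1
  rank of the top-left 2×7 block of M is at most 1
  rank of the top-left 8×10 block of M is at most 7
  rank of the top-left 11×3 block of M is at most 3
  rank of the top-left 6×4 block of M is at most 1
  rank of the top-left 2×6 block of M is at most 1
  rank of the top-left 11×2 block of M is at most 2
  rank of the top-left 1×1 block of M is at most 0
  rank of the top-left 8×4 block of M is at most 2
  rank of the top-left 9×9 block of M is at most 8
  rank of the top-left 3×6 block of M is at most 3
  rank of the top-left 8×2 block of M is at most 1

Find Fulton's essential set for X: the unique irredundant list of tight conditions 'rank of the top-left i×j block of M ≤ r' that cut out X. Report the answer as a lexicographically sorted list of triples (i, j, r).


The tightest implied rank at each (i,j), from the 24 conditions:

  row 1: 0 0 0 0 0 1 1 1 1 1 1
  row 2: 0 0 0 0 0 1 1 2 2 2 2
  row 3: 0 0 0 0 0 1 2 3 3 3 3
  row 4: 0 0 1 1 1 2 3 4 4 4 4
  row 5: 0 0 1 1 1 2 3 4 5 5 5
  row 6: 0 0 1 1 2 3 4 5 6 6 6
  row 7: 0 1 2 2 3 4 5 6 7 7 7
  row 8: 0 1 2 2 3 4 5 6 7 7 8
  row 9: 1 2 3 3 4 5 6 7 8 8 9
  row 10: 1 2 3 4 5 6 7 8 9 9 10
  row 11: 1 2 3 4 5 6 7 8 9 10 11

hence w(1..11) = (6, 8, 7, 3, 9, 5, 2, 11, 1, 4, 10).

ℓ(w)=29; the 8 essential cells (i,j,r):

[(2, 7, 1), (3, 5, 0), (5, 5, 1), (6, 2, 0), (6, 4, 1), (8, 1, 0), (8, 4, 2), (8, 10, 7)]


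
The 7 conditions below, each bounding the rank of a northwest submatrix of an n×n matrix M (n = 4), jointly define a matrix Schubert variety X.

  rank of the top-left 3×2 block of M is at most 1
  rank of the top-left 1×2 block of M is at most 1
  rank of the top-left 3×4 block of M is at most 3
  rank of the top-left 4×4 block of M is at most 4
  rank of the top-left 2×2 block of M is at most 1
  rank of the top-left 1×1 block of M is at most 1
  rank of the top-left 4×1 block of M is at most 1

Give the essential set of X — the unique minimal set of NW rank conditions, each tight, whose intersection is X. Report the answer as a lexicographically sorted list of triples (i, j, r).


Computing R[i][j] = min implied NW-rank bound (n=4, 7 conditions):

  row 1: 1, 1, 1, 1
  row 2: 1, 1, 2, 2
  row 3: 1, 1, 2, 3
  row 4: 1, 2, 3, 4

reading off 1-entries of Δ²R: w = (1, 3, 4, 2).

ℓ(w)=2; the 1 essential cell (i,j,r):

[(3, 2, 1)]


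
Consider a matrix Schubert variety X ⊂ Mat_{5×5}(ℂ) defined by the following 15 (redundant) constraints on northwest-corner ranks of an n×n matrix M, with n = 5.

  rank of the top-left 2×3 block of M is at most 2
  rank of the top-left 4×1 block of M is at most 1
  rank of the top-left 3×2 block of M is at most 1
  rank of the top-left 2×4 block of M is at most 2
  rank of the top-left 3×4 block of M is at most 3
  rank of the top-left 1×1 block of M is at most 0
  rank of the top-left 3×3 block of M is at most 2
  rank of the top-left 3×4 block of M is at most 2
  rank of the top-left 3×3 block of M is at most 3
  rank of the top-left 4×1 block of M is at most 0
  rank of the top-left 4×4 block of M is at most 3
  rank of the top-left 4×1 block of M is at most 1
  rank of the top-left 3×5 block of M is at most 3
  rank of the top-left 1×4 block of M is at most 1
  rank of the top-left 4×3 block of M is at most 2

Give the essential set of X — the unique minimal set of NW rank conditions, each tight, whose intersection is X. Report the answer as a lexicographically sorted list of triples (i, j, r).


Propagating the 15 rank bounds to every northwest block:

  R[1]: 0 1 1 1 1
  R[2]: 0 1 2 2 2
  R[3]: 0 1 2 2 3
  R[4]: 0 1 2 3 4
  R[5]: 1 2 3 4 5

reading off 1-entries of Δ²R: w = (2, 3, 5, 4, 1).

|D(w)|=5, |Ess(w)|=2:

[(3, 4, 2), (4, 1, 0)]


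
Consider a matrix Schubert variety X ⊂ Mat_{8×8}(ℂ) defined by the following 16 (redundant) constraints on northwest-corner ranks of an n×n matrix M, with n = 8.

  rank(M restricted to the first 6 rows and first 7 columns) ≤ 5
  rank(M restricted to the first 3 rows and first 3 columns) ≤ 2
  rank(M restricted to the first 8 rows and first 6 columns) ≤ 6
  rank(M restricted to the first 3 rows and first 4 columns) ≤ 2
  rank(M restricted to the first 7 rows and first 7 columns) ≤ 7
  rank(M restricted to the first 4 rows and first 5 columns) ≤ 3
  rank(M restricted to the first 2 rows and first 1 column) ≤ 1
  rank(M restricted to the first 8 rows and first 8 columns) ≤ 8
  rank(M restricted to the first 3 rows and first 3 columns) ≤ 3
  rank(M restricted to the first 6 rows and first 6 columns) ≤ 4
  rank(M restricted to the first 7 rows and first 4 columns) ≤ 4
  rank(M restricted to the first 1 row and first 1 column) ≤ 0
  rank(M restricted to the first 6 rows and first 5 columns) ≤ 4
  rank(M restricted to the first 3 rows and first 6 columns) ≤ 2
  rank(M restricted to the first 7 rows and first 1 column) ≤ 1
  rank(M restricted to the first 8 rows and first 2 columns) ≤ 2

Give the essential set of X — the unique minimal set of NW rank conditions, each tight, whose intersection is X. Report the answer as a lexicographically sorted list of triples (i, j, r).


Propagating the 16 rank bounds to every northwest block:

  i=1: 0 1 1 1 1 1 1 1
  i=2: 1 2 2 2 2 2 2 2
  i=3: 1 2 2 2 2 2 3 3
  i=4: 1 2 3 3 3 3 4 4
  i=5: 1 2 3 4 4 4 5 5
  i=6: 1 2 3 4 4 4 5 6
  i=7: 1 2 3 4 5 5 6 7
  i=8: 1 2 3 4 5 6 7 8

reading off 1-entries of Δ²R: w = (2, 1, 7, 3, 4, 8, 5, 6).

ℓ(w)=7; the 3 essential cells (i,j,r):

[(1, 1, 0), (3, 6, 2), (6, 6, 4)]


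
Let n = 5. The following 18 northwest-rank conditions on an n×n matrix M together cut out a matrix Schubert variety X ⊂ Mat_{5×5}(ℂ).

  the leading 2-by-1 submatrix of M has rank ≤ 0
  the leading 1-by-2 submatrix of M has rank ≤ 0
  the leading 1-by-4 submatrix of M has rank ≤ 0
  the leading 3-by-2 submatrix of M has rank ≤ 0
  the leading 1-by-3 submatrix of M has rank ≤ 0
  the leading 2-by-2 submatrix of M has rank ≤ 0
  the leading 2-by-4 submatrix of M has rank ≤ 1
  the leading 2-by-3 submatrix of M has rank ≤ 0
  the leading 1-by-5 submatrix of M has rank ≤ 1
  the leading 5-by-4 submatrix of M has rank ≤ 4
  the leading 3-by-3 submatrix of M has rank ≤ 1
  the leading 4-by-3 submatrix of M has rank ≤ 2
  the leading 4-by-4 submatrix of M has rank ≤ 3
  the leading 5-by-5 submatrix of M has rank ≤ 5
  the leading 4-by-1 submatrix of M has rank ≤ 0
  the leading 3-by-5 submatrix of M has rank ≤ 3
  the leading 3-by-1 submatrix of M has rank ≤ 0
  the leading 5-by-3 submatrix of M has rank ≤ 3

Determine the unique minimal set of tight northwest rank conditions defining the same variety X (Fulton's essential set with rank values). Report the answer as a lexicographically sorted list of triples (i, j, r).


Reconstructing r_w from the 18 given conditions:

  0  0  0  0  1
  0  0  0  1  2
  0  0  1  2  3
  0  1  2  3  4
  1  2  3  4  5

the unique w with this rank table is (5, 4, 3, 2, 1).

Fulton essential set (4 of the 10 Rothe cells):

[(1, 4, 0), (2, 3, 0), (3, 2, 0), (4, 1, 0)]


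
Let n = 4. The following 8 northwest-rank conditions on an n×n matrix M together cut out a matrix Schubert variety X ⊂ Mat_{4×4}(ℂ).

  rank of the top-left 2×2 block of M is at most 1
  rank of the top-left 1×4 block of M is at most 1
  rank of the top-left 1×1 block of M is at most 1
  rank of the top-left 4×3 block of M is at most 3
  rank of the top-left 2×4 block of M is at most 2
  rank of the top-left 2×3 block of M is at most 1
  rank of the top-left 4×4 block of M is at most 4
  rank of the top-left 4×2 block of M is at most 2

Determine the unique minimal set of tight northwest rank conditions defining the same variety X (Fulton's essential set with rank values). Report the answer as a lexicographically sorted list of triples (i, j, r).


The tightest implied rank at each (i,j), from the 8 conditions:

  1 1 1 1
  1 1 1 2
  1 2 2 3
  1 2 3 4

reading off 1-entries of Δ²R: w = (1, 4, 2, 3).

|D(w)|=2, |Ess(w)|=1:

[(2, 3, 1)]


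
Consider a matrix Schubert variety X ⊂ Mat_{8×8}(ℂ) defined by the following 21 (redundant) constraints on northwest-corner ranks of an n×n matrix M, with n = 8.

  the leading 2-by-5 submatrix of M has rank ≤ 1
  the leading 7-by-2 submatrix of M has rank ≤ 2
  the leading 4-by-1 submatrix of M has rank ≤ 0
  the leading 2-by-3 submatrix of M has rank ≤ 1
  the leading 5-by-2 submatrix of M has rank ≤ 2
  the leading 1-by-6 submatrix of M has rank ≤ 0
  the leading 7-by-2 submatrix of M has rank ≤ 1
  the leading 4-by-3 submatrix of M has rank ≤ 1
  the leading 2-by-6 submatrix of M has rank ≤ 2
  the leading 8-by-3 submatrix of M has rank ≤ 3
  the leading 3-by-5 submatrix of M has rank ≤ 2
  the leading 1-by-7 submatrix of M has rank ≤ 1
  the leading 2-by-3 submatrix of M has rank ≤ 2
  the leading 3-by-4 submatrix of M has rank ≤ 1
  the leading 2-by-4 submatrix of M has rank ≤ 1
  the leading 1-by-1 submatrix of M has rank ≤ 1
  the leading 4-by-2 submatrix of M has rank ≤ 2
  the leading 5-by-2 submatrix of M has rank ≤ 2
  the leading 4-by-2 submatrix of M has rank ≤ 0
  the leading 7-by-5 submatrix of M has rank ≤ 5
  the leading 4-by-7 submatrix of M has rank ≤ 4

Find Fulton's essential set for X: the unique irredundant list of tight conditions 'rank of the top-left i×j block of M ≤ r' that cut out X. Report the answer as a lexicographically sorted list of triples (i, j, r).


Computing R[i][j] = min implied NW-rank bound (n=8, 21 conditions):

  row 1: 0  0  0  0  0  0  1  1
  row 2: 0  0  1  1  1  1  2  2
  row 3: 0  0  1  1  2  2  3  3
  row 4: 0  0  1  2  3  3  4  4
  row 5: 1  1  2  3  4  4  5  5
  row 6: 1  1  2  3  4  5  6  6
  row 7: 1  1  2  3  4  5  6  7
  row 8: 1  2  3  4  5  6  7  8

the unique w with this rank table is (7, 3, 5, 4, 1, 6, 8, 2).

4 SE-corners of the 15-cell Rothe diagram give Ess(w):

[(1, 6, 0), (3, 4, 1), (4, 2, 0), (7, 2, 1)]


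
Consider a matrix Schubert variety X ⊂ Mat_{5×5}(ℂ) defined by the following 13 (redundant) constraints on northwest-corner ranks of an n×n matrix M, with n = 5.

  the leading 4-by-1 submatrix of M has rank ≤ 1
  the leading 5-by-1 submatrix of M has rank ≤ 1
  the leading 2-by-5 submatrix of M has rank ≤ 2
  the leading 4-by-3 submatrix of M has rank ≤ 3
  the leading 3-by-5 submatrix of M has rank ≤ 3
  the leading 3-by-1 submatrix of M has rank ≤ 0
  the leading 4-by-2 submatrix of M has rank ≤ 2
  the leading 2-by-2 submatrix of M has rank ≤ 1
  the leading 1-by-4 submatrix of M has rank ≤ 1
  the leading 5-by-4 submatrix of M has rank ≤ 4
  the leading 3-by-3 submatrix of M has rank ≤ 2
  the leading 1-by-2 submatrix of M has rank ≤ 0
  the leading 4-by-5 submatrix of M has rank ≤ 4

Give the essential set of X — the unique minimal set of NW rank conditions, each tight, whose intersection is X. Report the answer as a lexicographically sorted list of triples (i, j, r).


Rank table r_w(5×5) implied by the 13 constraints:

  R[1]: 0, 0, 1, 1, 1
  R[2]: 0, 1, 2, 2, 2
  R[3]: 0, 1, 2, 3, 3
  R[4]: 1, 2, 3, 4, 4
  R[5]: 1, 2, 3, 4, 5

second differences of R give the permutation w = (3, 2, 4, 1, 5).

2 SE-corners of the 4-cell Rothe diagram give Ess(w):

[(1, 2, 0), (3, 1, 0)]


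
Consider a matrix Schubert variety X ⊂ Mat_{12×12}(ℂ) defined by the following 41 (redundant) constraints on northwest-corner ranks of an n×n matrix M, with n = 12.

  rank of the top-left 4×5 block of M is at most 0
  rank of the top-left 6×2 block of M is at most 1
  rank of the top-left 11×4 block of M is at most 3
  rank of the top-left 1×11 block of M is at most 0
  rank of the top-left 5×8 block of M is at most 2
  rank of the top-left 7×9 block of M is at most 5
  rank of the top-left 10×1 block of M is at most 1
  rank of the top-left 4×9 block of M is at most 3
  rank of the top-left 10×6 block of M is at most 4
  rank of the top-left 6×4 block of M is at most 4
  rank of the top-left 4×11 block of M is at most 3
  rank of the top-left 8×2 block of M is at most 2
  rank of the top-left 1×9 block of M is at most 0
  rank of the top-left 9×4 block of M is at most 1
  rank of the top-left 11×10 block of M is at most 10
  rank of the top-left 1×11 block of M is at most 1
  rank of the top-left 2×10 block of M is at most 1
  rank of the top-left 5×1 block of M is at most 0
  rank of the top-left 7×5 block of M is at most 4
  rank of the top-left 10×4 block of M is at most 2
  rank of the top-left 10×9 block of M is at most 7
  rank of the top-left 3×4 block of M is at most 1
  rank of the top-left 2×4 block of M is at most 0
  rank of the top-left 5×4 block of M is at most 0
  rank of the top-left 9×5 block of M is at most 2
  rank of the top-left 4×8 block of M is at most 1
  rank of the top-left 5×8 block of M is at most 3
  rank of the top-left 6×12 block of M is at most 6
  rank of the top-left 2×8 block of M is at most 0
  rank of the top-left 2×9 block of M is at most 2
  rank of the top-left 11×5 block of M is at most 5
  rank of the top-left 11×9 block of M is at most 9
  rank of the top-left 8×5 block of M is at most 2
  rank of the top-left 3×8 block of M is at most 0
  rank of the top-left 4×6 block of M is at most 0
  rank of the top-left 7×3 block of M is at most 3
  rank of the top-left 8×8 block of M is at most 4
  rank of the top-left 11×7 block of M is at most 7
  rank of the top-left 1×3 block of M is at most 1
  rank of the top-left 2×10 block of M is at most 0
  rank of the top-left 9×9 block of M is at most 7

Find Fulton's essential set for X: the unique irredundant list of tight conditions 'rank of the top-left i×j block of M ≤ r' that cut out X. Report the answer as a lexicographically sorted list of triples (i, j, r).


Recovering R(i,j) via the rank-extension bound from the 41 conditions:

  i=1: 0, 0, 0, 0, 0, 0, 0, 0, 0, 0, 0, 1
  i=2: 0, 0, 0, 0, 0, 0, 0, 0, 0, 0, 1, 2
  i=3: 0, 0, 0, 0, 0, 0, 0, 0, 1, 1, 2, 3
  i=4: 0, 0, 0, 0, 0, 0, 1, 1, 2, 2, 3, 4
  i=5: 0, 0, 0, 0, 1, 1, 2, 2, 3, 3, 4, 5
  i=6: 1, 1, 1, 1, 2, 2, 3, 3, 4, 4, 5, 6
  i=7: 1, 1, 1, 1, 2, 3, 4, 4, 5, 5, 6, 7
  i=8: 1, 1, 1, 1, 2, 3, 4, 4, 5, 6, 7, 8
  i=9: 1, 1, 1, 1, 2, 3, 4, 5, 6, 7, 8, 9
  i=10: 1, 2, 2, 2, 3, 4, 5, 6, 7, 8, 9, 10
  i=11: 1, 2, 3, 3, 4, 5, 6, 7, 8, 9, 10, 11
  i=12: 1, 2, 3, 4, 5, 6, 7, 8, 9, 10, 11, 12

the unique w with this rank table is (12, 11, 9, 7, 5, 1, 6, 10, 8, 2, 3, 4).

7 SE-corners of the 49-cell Rothe diagram give Ess(w):

[(1, 11, 0), (2, 10, 0), (3, 8, 0), (4, 6, 0), (5, 4, 0), (8, 8, 4), (9, 4, 1)]


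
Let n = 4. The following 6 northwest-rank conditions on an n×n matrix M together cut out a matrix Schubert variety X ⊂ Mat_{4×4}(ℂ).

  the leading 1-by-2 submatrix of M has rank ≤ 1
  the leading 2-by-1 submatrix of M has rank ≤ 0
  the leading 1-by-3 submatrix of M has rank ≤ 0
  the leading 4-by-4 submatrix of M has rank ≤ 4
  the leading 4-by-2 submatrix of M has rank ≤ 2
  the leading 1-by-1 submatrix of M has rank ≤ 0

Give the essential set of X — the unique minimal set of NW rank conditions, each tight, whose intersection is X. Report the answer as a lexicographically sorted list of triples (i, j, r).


Rank table r_w(4×4) implied by the 6 constraints:

  0  0  0  1
  0  1  1  2
  1  2  2  3
  1  2  3  4

reading off 1-entries of Δ²R: w = (4, 2, 1, 3).

Rothe diagram D(w) (4 cells), 2 SE-corners (essential conditions):

[(1, 3, 0), (2, 1, 0)]


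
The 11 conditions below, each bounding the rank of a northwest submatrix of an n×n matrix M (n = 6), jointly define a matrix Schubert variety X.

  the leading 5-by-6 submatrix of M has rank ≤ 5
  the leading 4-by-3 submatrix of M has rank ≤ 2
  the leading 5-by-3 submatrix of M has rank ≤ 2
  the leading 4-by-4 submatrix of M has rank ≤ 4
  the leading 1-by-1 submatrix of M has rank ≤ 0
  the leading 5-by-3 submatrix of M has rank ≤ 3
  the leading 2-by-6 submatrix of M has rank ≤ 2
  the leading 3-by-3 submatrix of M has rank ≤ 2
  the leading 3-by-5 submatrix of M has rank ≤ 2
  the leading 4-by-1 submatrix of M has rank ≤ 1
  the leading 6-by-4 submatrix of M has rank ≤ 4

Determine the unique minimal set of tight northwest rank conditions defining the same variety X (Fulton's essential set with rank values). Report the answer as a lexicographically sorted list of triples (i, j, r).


The tightest implied rank at each (i,j), from the 11 conditions:

  i=1: 0 1 1 1 1 1
  i=2: 1 2 2 2 2 2
  i=3: 1 2 2 2 2 3
  i=4: 1 2 2 3 3 4
  i=5: 1 2 2 3 4 5
  i=6: 1 2 3 4 5 6

second differences of R give the permutation w = (2, 1, 6, 4, 5, 3).

3 SE-corners of the 6-cell Rothe diagram give Ess(w):

[(1, 1, 0), (3, 5, 2), (5, 3, 2)]


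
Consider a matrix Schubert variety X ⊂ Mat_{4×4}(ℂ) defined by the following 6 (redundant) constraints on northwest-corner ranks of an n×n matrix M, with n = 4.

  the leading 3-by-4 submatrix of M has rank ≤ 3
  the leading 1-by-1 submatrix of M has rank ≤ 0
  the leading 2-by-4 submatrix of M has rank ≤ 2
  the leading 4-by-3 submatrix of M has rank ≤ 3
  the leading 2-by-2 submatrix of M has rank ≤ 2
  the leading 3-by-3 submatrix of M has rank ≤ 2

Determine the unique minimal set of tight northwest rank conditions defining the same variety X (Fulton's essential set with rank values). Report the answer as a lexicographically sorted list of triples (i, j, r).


Recovering R(i,j) via the rank-extension bound from the 6 conditions:

  0 | 1 | 1 | 1
  1 | 2 | 2 | 2
  1 | 2 | 2 | 3
  1 | 2 | 3 | 4

giving w = (2, 1, 4, 3) via Δ²R.

Rothe diagram D(w) (2 cells), 2 SE-corners (essential conditions):

[(1, 1, 0), (3, 3, 2)]


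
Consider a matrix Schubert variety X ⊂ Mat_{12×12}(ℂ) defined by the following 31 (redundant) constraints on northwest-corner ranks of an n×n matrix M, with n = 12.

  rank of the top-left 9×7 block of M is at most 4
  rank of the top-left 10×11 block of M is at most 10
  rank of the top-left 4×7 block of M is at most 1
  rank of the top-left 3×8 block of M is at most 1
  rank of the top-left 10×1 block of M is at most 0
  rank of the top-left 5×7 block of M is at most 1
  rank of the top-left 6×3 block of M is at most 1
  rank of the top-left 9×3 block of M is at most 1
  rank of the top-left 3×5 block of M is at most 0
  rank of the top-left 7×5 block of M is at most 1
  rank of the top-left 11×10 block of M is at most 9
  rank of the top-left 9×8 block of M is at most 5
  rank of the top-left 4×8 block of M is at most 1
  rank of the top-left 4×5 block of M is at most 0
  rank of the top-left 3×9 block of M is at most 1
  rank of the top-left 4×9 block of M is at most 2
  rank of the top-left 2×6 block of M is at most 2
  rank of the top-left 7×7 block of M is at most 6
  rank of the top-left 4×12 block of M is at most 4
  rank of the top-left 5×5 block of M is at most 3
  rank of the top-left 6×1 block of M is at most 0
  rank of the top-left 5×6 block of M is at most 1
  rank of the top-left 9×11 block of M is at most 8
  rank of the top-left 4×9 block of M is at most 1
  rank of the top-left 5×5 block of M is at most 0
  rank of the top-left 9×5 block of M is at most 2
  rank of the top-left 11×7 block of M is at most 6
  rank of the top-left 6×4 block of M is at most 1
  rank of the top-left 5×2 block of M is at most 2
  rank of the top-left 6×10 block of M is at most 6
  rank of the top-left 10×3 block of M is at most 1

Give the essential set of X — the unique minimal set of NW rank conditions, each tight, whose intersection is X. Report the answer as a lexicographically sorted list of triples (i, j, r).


Recovering R(i,j) via the rank-extension bound from the 31 conditions:

  row 1: 0, 0, 0, 0, 0, 1, 1, 1, 1, 1, 1, 1
  row 2: 0, 0, 0, 0, 0, 1, 1, 1, 1, 2, 2, 2
  row 3: 0, 0, 0, 0, 0, 1, 1, 1, 1, 2, 3, 3
  row 4: 0, 0, 0, 0, 0, 1, 1, 1, 1, 2, 3, 4
  row 5: 0, 0, 0, 0, 0, 1, 1, 2, 2, 3, 4, 5
  row 6: 0, 1, 1, 1, 1, 2, 2, 3, 3, 4, 5, 6
  row 7: 0, 1, 1, 1, 1, 2, 3, 4, 4, 5, 6, 7
  row 8: 0, 1, 1, 2, 2, 3, 4, 5, 5, 6, 7, 8
  row 9: 0, 1, 1, 2, 2, 3, 4, 5, 6, 7, 8, 9
  row 10: 0, 1, 1, 2, 3, 4, 5, 6, 7, 8, 9, 10
  row 11: 1, 2, 2, 3, 4, 5, 6, 7, 8, 9, 10, 11
  row 12: 1, 2, 3, 4, 5, 6, 7, 8, 9, 10, 11, 12

giving w = (6, 10, 11, 12, 8, 2, 7, 4, 9, 5, 1, 3) via Δ²R.

D(w) has 47 cells with 7 SE-corners; essential set:

[(4, 9, 1), (5, 5, 0), (5, 7, 1), (7, 5, 1), (9, 5, 2), (10, 1, 0), (10, 3, 1)]


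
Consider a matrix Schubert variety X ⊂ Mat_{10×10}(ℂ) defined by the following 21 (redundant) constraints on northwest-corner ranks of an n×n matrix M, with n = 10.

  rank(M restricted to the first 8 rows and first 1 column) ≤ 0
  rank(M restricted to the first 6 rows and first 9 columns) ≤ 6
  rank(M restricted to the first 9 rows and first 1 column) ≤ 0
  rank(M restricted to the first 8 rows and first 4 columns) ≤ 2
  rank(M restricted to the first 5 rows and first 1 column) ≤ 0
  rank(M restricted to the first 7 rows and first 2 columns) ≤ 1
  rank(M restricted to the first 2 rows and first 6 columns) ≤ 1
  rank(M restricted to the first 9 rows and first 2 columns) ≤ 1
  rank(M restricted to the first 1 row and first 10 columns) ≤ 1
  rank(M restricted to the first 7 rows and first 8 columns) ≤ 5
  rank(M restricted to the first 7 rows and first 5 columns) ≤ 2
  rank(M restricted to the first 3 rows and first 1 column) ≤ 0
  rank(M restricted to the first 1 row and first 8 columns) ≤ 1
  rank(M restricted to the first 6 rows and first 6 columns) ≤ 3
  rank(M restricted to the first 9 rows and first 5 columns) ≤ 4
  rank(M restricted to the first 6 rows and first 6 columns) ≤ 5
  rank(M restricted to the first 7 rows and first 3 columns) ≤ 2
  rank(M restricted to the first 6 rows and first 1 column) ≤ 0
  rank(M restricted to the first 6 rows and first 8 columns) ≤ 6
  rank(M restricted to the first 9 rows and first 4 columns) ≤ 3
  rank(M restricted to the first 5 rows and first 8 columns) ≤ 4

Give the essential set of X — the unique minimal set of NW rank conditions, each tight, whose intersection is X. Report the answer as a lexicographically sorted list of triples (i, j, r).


Computing R[i][j] = min implied NW-rank bound (n=10, 21 conditions):

  i=1: 0  1  1  1  1  1  1  1  1  1
  i=2: 0  1  1  1  1  1  2  2  2  2
  i=3: 0  1  2  2  2  2  3  3  3  3
  i=4: 0  1  2  2  2  3  4  4  4  4
  i=5: 0  1  2  2  2  3  4  4  5  5
  i=6: 0  1  2  2  2  3  4  5  6  6
  i=7: 0  1  2  2  2  3  4  5  6  7
  i=8: 0  1  2  2  3  4  5  6  7  8
  i=9: 0  1  2  3  4  5  6  7  8  9
  i=10: 1  2  3  4  5  6  7  8  9  10

reading off 1-entries of Δ²R: w = (2, 7, 3, 6, 9, 8, 10, 5, 4, 1).

ℓ(w)=23; the 5 essential cells (i,j,r):

[(2, 6, 1), (5, 8, 4), (7, 5, 2), (8, 4, 2), (9, 1, 0)]


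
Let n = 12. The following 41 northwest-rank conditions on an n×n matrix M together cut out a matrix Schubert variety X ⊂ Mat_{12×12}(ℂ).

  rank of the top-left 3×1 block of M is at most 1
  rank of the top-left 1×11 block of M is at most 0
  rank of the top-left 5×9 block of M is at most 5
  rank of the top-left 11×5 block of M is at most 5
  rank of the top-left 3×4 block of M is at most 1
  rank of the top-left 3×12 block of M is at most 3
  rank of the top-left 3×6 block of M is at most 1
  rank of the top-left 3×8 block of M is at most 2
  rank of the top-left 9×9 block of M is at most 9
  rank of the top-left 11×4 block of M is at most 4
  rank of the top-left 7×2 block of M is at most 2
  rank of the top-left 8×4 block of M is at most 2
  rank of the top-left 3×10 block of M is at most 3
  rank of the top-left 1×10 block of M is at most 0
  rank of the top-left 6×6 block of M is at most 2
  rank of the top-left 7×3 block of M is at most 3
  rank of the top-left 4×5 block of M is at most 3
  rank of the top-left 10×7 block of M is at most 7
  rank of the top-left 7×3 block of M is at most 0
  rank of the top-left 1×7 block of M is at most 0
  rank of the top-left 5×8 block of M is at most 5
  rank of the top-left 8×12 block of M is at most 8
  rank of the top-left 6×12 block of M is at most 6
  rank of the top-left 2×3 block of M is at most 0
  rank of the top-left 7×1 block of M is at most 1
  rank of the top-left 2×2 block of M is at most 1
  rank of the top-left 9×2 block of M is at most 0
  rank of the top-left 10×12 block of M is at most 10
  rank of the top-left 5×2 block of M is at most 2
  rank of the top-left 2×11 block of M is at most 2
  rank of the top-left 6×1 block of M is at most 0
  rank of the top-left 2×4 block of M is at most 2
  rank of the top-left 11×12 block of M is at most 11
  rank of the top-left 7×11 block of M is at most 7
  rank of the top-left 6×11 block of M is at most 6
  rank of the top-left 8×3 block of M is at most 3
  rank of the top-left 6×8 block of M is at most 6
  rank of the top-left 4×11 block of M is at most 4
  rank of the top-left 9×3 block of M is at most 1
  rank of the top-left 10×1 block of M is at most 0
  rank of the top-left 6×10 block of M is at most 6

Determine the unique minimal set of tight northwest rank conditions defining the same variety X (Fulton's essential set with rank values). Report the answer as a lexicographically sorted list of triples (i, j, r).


Rank table r_w(12×12) implied by the 41 constraints:

  0  0  0  0  0  0  0  0  0  0  0  1
  0  0  0  1  1  1  1  1  1  1  1  2
  0  0  0  1  1  1  2  2  2  2  2  3
  0  0  0  1  2  2  3  3  3  3  3  4
  0  0  0  1  2  2  3  4  4  4  4  5
  0  0  0  1  2  2  3  4  5  5  5  6
  0  0  0  1  2  3  4  5  6  6  6  7
  0  0  1  2  3  4  5  6  7  7  7  8
  0  0  1  2  3  4  5  6  7  8  8  9
  0  1  2  3  4  5  6  7  8  9  9  10
  1  2  3  4  5  6  7  8  9  10  10  11
  1  2  3  4  5  6  7  8  9  10  11  12

reading off 1-entries of Δ²R: w = (12, 4, 7, 5, 8, 9, 6, 3, 10, 2, 1, 11).

6 SE-corners of the 38-cell Rothe diagram give Ess(w):

[(1, 11, 0), (3, 6, 1), (6, 6, 2), (7, 3, 0), (9, 2, 0), (10, 1, 0)]


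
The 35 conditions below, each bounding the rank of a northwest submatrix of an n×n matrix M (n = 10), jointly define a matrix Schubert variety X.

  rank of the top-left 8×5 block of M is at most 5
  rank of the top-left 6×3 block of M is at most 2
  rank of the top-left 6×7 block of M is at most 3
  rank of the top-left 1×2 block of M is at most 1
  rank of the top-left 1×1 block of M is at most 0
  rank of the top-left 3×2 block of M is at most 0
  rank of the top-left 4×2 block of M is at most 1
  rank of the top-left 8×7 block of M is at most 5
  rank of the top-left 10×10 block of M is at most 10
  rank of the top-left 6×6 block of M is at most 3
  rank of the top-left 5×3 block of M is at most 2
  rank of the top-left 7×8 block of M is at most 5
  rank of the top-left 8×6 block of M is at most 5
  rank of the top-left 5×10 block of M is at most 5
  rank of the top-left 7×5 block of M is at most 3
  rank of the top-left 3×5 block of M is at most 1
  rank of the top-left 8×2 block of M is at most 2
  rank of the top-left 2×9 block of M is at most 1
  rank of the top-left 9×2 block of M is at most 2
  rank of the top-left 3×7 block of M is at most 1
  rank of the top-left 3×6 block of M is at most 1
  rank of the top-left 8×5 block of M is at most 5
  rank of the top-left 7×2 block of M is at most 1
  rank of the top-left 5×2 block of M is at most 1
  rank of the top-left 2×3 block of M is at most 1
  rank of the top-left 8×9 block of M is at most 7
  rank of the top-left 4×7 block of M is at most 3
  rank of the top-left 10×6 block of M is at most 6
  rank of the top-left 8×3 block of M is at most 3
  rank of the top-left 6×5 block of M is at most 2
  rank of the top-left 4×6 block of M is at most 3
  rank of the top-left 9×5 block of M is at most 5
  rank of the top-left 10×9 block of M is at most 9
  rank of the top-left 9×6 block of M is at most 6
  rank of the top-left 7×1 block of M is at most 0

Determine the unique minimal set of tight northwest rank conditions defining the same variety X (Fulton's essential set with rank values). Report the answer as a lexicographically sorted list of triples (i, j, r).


Reconstructing r_w from the 35 given conditions:

  row 1: 0, 0, 1, 1, 1, 1, 1, 1, 1, 1
  row 2: 0, 0, 1, 1, 1, 1, 1, 1, 1, 2
  row 3: 0, 0, 1, 1, 1, 1, 1, 2, 2, 3
  row 4: 0, 1, 2, 2, 2, 2, 2, 3, 3, 4
  row 5: 0, 1, 2, 2, 2, 3, 3, 4, 4, 5
  row 6: 0, 1, 2, 2, 2, 3, 3, 4, 5, 6
  row 7: 0, 1, 2, 3, 3, 4, 4, 5, 6, 7
  row 8: 1, 2, 3, 4, 4, 5, 5, 6, 7, 8
  row 9: 1, 2, 3, 4, 5, 6, 6, 7, 8, 9
  row 10: 1, 2, 3, 4, 5, 6, 7, 8, 9, 10

second differences of R give the permutation w = (3, 10, 8, 2, 6, 9, 4, 1, 5, 7).

6 SE-corners of the 25-cell Rothe diagram give Ess(w):

[(2, 9, 1), (3, 2, 0), (3, 7, 1), (6, 5, 2), (6, 7, 3), (7, 1, 0)]


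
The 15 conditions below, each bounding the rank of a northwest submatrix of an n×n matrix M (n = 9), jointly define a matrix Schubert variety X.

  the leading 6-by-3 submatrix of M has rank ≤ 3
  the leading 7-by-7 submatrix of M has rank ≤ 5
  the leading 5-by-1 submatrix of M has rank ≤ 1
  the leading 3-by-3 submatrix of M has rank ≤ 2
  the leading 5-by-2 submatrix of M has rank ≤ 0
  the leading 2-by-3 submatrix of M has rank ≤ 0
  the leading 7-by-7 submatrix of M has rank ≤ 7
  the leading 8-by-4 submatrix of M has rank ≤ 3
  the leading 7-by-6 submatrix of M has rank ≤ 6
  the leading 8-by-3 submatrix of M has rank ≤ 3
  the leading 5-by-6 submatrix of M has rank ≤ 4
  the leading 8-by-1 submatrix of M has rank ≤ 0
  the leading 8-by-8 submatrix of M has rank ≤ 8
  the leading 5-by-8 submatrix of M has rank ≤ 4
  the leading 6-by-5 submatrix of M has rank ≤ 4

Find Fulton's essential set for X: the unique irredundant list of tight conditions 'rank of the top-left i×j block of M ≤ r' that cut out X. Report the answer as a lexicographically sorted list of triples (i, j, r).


Rank table r_w(9×9) implied by the 15 constraints:

  i=1: 0  0  0  1  1  1  1  1  1
  i=2: 0  0  0  1  2  2  2  2  2
  i=3: 0  0  1  2  3  3  3  3  3
  i=4: 0  0  1  2  3  4  4  4  4
  i=5: 0  0  1  2  3  4  4  4  5
  i=6: 0  1  2  3  4  5  5  5  6
  i=7: 0  1  2  3  4  5  5  6  7
  i=8: 0  1  2  3  4  5  6  7  8
  i=9: 1  2  3  4  5  6  7  8  9

so w = (4, 5, 3, 6, 9, 2, 8, 7, 1).

5 SE-corners of the 18-cell Rothe diagram give Ess(w):

[(2, 3, 0), (5, 2, 0), (5, 8, 4), (7, 7, 5), (8, 1, 0)]


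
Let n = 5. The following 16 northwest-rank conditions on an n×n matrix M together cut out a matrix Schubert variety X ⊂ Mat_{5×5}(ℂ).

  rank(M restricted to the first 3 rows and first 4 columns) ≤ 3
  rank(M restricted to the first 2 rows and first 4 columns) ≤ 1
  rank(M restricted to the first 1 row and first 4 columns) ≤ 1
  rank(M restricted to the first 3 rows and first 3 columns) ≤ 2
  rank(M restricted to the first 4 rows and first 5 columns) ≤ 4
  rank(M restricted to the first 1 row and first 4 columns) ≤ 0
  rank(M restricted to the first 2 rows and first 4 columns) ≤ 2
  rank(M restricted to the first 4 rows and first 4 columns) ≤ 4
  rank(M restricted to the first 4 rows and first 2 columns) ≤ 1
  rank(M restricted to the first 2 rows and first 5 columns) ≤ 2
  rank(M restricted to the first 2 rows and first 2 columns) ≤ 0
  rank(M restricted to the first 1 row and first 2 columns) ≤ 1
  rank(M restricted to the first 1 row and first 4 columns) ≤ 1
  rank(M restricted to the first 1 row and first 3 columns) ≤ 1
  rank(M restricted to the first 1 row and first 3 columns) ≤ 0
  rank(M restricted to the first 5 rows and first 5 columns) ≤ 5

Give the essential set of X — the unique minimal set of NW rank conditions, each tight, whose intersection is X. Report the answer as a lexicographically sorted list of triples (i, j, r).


Rank table r_w(5×5) implied by the 16 constraints:

  i=1: 0 | 0 | 0 | 0 | 1
  i=2: 0 | 0 | 1 | 1 | 2
  i=3: 1 | 1 | 2 | 2 | 3
  i=4: 1 | 1 | 2 | 3 | 4
  i=5: 1 | 2 | 3 | 4 | 5

second differences of R give the permutation w = (5, 3, 1, 4, 2).

D(w) has 7 cells with 3 SE-corners; essential set:

[(1, 4, 0), (2, 2, 0), (4, 2, 1)]


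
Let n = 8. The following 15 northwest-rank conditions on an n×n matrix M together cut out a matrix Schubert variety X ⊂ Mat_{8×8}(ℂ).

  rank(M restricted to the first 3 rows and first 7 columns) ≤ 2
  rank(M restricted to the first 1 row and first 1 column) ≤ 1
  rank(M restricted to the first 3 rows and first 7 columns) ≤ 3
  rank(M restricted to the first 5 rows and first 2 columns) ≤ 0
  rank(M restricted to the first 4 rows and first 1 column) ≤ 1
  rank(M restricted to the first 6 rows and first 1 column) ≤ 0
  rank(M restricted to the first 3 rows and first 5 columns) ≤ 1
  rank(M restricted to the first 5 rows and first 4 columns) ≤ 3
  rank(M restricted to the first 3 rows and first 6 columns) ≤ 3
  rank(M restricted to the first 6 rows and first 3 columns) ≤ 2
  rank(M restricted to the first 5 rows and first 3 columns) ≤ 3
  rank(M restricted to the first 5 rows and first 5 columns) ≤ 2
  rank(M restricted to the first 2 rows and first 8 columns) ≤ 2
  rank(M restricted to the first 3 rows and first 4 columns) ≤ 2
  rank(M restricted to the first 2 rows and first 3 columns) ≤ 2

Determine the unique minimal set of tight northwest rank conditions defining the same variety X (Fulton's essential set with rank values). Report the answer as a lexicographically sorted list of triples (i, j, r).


Recovering R(i,j) via the rank-extension bound from the 15 conditions:

  0 0 1 1 1 1 1 1
  0 0 1 1 1 2 2 2
  0 0 1 1 1 2 2 3
  0 0 1 2 2 3 3 4
  0 0 1 2 2 3 4 5
  0 1 2 3 3 4 5 6
  1 2 3 4 4 5 6 7
  1 2 3 4 5 6 7 8

second differences of R give the permutation w = (3, 6, 8, 4, 7, 2, 1, 5).

D(w) has 17 cells with 5 SE-corners; essential set:

[(3, 5, 1), (3, 7, 2), (5, 2, 0), (5, 5, 2), (6, 1, 0)]
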